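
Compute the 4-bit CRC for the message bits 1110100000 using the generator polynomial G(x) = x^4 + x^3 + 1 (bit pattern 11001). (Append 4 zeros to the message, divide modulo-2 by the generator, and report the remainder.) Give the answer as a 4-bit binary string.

Append 4 zeros: 11101000000000. Divide by 11001 (XOR where the leading bit is 1):
  pos 0: 11101 XOR 11001 = 00100
  pos 2: 10000 XOR 11001 = 01001
  pos 3: 10010 XOR 11001 = 01011
  pos 4: 10110 XOR 11001 = 01111
  pos 5: 11110 XOR 11001 = 00111
  pos 7: 11100 XOR 11001 = 00101
  pos 9: 10100 XOR 11001 = 01101
Remainder (last 4 bits) = 1101. This is the CRC / FCS.

1101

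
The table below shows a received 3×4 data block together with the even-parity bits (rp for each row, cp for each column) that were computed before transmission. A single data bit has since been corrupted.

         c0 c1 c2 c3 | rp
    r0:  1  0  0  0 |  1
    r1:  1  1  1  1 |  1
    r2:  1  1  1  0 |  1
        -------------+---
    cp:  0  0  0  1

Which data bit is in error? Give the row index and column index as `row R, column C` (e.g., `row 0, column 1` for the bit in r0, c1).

row 1, column 0

Recompute each row's even parity and compare to rp:
  r0: data parity 1, sent rp 1 → ok
  r1: data parity 0, sent rp 1 → mismatch
  r2: data parity 1, sent rp 1 → ok
Recompute each column's even parity and compare to cp:
  c0: data parity 1, sent cp 0 → mismatch
  c1: data parity 0, sent cp 0 → ok
  c2: data parity 0, sent cp 0 → ok
  c3: data parity 1, sent cp 1 → ok
Exactly one row (r1) and one column (c0) fail → the flipped bit is at their intersection.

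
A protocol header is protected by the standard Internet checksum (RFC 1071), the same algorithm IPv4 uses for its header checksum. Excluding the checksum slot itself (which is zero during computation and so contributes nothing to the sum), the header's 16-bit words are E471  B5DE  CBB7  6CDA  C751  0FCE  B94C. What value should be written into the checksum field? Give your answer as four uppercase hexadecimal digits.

9CB0

One's-complement addition (fold any carry out of bit 15 back into bit 0):
  0xE471 + 0xB5DE = 0x19A4F → wrap carry → 0x9A50
  0x9A50 + 0xCBB7 = 0x16607 → wrap carry → 0x6608
  0x6608 + 0x6CDA = 0x0D2E2
  0xD2E2 + 0xC751 = 0x19A33 → wrap carry → 0x9A34
  0x9A34 + 0x0FCE = 0x0AA02
  0xAA02 + 0xB94C = 0x1634E → wrap carry → 0x634F
One's-complement sum = 0x634F.
Checksum = ~0x634F & 0xFFFF = 0x9CB0.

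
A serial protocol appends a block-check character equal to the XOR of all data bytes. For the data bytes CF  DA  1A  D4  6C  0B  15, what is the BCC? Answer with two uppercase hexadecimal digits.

A9

XOR the bytes together:
  start with 0xCF
  0xCF ⊕ 0xDA = 0x15
  0x15 ⊕ 0x1A = 0x0F
  0x0F ⊕ 0xD4 = 0xDB
  0xDB ⊕ 0x6C = 0xB7
  0xB7 ⊕ 0x0B = 0xBC
  0xBC ⊕ 0x15 = 0xA9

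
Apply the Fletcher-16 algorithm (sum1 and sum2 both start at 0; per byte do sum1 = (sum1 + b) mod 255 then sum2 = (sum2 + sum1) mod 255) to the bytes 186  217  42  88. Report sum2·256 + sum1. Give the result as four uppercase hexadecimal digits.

Running sums (mod 255):
  after byte 0 (186): sum1=186, sum2=186
  after byte 1 (217): sum1=148, sum2=79
  after byte 2 (42): sum1=190, sum2=14
  after byte 3 (88): sum1=23, sum2=37
Checksum = sum2·256 + sum1 = 37·256 + 23 = 9495 = 0x2517.

2517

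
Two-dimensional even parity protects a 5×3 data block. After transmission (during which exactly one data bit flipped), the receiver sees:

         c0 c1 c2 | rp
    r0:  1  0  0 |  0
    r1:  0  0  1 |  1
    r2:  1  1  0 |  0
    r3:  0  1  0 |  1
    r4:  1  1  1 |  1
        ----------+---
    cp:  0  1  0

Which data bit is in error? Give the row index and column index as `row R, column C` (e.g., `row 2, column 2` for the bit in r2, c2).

Recompute each row's even parity and compare to rp:
  r0: data parity 1, sent rp 0 → mismatch
  r1: data parity 1, sent rp 1 → ok
  r2: data parity 0, sent rp 0 → ok
  r3: data parity 1, sent rp 1 → ok
  r4: data parity 1, sent rp 1 → ok
Recompute each column's even parity and compare to cp:
  c0: data parity 1, sent cp 0 → mismatch
  c1: data parity 1, sent cp 1 → ok
  c2: data parity 0, sent cp 0 → ok
Exactly one row (r0) and one column (c0) fail → the flipped bit is at their intersection.

row 0, column 0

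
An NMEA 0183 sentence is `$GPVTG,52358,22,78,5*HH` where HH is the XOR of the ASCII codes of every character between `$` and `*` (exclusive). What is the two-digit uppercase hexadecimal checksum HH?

XOR the ASCII codes of the payload characters:
  'G' = 0x47 → acc = 0x47
  'P' = 0x50 → acc = 0x17
  'V' = 0x56 → acc = 0x41
  'T' = 0x54 → acc = 0x15
  'G' = 0x47 → acc = 0x52
  ',' = 0x2C → acc = 0x7E
  '5' = 0x35 → acc = 0x4B
  '2' = 0x32 → acc = 0x79
  '3' = 0x33 → acc = 0x4A
  '5' = 0x35 → acc = 0x7F
  '8' = 0x38 → acc = 0x47
  ',' = 0x2C → acc = 0x6B
  '2' = 0x32 → acc = 0x59
  '2' = 0x32 → acc = 0x6B
  ',' = 0x2C → acc = 0x47
  '7' = 0x37 → acc = 0x70
  '8' = 0x38 → acc = 0x48
  ',' = 0x2C → acc = 0x64
  '5' = 0x35 → acc = 0x51
Checksum = 0x51.

51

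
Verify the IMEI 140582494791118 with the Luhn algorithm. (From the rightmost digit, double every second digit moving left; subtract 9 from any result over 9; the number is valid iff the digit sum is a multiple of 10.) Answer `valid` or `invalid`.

From the right, keep odd positions and double even positions (subtract 9 from any doubled value over 9):
  doubled (positions 2,4,...): 2 2 5 9 4 1 8 → sum 31
  kept (positions 1,3,...): 8 1 9 4 4 8 0 1 → sum 35
Total = 66.
66 mod 10 = 6, so the number is invalid.

invalid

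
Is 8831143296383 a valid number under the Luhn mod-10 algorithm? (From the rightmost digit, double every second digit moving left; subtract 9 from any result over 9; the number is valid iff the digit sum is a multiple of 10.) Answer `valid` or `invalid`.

invalid

From the right, keep odd positions and double even positions (subtract 9 from any doubled value over 9):
  doubled (positions 2,4,...): 7 3 4 8 2 7 → sum 31
  kept (positions 1,3,...): 3 3 9 3 1 3 8 → sum 30
Total = 61.
61 mod 10 = 1, so the number is invalid.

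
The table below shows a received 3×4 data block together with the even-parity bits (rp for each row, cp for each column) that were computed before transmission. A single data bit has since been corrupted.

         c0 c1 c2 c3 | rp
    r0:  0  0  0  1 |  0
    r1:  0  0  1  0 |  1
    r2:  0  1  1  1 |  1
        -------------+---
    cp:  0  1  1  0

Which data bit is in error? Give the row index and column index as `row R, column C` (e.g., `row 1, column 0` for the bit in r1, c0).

Recompute each row's even parity and compare to rp:
  r0: data parity 1, sent rp 0 → mismatch
  r1: data parity 1, sent rp 1 → ok
  r2: data parity 1, sent rp 1 → ok
Recompute each column's even parity and compare to cp:
  c0: data parity 0, sent cp 0 → ok
  c1: data parity 1, sent cp 1 → ok
  c2: data parity 0, sent cp 1 → mismatch
  c3: data parity 0, sent cp 0 → ok
Exactly one row (r0) and one column (c2) fail → the flipped bit is at their intersection.

row 0, column 2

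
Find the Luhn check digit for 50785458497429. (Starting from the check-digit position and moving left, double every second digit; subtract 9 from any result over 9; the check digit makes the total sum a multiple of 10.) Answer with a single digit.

7

Partial digits right→left: 9 2 4 7 9 4 8 5 4 5 8 7 0 5
Double every second digit counting from the check-digit position (so the 1st, 3rd, 5th, ... of the partial from the right).
  doubled (with −9 where >9): 9 8 9 7 8 7 0 → sum 48
  kept as-is: 2 7 4 5 5 7 5 → sum 35
Total = 48 + 35 = 83.
Check digit = (10 − (83 mod 10)) mod 10 = 7.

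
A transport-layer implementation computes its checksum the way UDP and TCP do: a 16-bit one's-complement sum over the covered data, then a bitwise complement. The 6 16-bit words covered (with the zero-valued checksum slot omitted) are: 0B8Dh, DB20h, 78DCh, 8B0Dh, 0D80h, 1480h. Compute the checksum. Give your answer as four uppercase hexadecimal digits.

F367

One's-complement addition (fold any carry out of bit 15 back into bit 0):
  0x0B8D + 0xDB20 = 0x0E6AD
  0xE6AD + 0x78DC = 0x15F89 → wrap carry → 0x5F8A
  0x5F8A + 0x8B0D = 0x0EA97
  0xEA97 + 0x0D80 = 0x0F817
  0xF817 + 0x1480 = 0x10C97 → wrap carry → 0x0C98
One's-complement sum = 0x0C98.
Checksum = ~0x0C98 & 0xFFFF = 0xF367.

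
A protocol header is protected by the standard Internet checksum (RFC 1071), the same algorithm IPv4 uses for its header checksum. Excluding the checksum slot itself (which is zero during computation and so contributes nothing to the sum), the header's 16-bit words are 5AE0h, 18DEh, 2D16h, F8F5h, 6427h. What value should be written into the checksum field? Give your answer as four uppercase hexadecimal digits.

020E

One's-complement addition (fold any carry out of bit 15 back into bit 0):
  0x5AE0 + 0x18DE = 0x073BE
  0x73BE + 0x2D16 = 0x0A0D4
  0xA0D4 + 0xF8F5 = 0x199C9 → wrap carry → 0x99CA
  0x99CA + 0x6427 = 0x0FDF1
One's-complement sum = 0xFDF1.
Checksum = ~0xFDF1 & 0xFFFF = 0x020E.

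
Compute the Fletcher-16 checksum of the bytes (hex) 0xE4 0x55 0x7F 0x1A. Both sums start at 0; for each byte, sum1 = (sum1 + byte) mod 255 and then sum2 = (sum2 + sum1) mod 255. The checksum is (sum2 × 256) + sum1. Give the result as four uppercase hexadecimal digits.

Running sums (mod 255):
  after byte 0 (0xE4): sum1=228, sum2=228
  after byte 1 (0x55): sum1=58, sum2=31
  after byte 2 (0x7F): sum1=185, sum2=216
  after byte 3 (0x1A): sum1=211, sum2=172
Checksum = sum2·256 + sum1 = 172·256 + 211 = 44243 = 0xACD3.

ACD3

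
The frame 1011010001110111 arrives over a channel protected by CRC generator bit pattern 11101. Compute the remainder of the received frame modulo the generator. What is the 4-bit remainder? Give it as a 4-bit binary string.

Modulo-2 division of 1011010001110111 by 11101:
  pos 0: 10110 XOR 11101 = 01011
  pos 1: 10111 XOR 11101 = 01010
  pos 2: 10100 XOR 11101 = 01001
  pos 3: 10010 XOR 11101 = 01111
  pos 4: 11110 XOR 11101 = 00011
  pos 7: 11111 XOR 11101 = 00010
  pos 10: 10011 XOR 11101 = 01110
  pos 11: 11101 XOR 11101 = 00000
Remainder = 0000 (zero — the frame passes the CRC check).

0000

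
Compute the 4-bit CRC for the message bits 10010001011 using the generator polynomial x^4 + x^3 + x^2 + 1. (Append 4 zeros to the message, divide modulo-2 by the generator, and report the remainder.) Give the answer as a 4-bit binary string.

0111

Append 4 zeros: 100100010110000. Divide by 11101 (XOR where the leading bit is 1):
  pos 0: 10010 XOR 11101 = 01111
  pos 1: 11110 XOR 11101 = 00011
  pos 4: 11010 XOR 11101 = 00111
  pos 6: 11111 XOR 11101 = 00010
  pos 9: 10000 XOR 11101 = 01101
  pos 10: 11010 XOR 11101 = 00111
Remainder (last 4 bits) = 0111. This is the CRC / FCS.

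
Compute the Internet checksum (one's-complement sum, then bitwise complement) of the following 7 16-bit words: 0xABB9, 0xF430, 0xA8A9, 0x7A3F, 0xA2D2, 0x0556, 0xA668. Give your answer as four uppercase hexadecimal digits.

EE9A

One's-complement addition (fold any carry out of bit 15 back into bit 0):
  0xABB9 + 0xF430 = 0x19FE9 → wrap carry → 0x9FEA
  0x9FEA + 0xA8A9 = 0x14893 → wrap carry → 0x4894
  0x4894 + 0x7A3F = 0x0C2D3
  0xC2D3 + 0xA2D2 = 0x165A5 → wrap carry → 0x65A6
  0x65A6 + 0x0556 = 0x06AFC
  0x6AFC + 0xA668 = 0x11164 → wrap carry → 0x1165
One's-complement sum = 0x1165.
Checksum = ~0x1165 & 0xFFFF = 0xEE9A.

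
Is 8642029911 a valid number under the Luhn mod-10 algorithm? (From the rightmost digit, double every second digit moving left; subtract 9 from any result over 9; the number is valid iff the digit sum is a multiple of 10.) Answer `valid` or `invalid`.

invalid

From the right, keep odd positions and double even positions (subtract 9 from any doubled value over 9):
  doubled (positions 2,4,...): 2 9 0 8 7 → sum 26
  kept (positions 1,3,...): 1 9 2 2 6 → sum 20
Total = 46.
46 mod 10 = 6, so the number is invalid.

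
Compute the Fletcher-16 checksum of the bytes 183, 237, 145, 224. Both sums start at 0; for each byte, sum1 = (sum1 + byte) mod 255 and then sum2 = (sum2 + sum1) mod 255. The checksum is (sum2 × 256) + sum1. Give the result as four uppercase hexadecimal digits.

AC18

Running sums (mod 255):
  after byte 0 (183): sum1=183, sum2=183
  after byte 1 (237): sum1=165, sum2=93
  after byte 2 (145): sum1=55, sum2=148
  after byte 3 (224): sum1=24, sum2=172
Checksum = sum2·256 + sum1 = 172·256 + 24 = 44056 = 0xAC18.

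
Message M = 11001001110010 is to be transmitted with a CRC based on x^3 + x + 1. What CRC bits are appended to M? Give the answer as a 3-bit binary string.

000

Append 3 zeros: 11001001110010000. Divide by 1011 (XOR where the leading bit is 1):
  pos 0: 1100 XOR 1011 = 0111
  pos 1: 1111 XOR 1011 = 0100
  pos 2: 1000 XOR 1011 = 0011
  pos 4: 1101 XOR 1011 = 0110
  pos 5: 1101 XOR 1011 = 0110
  pos 6: 1101 XOR 1011 = 0110
  pos 7: 1100 XOR 1011 = 0111
  pos 8: 1110 XOR 1011 = 0101
  pos 9: 1011 XOR 1011 = 0000
Remainder (last 3 bits) = 000. This is the CRC / FCS.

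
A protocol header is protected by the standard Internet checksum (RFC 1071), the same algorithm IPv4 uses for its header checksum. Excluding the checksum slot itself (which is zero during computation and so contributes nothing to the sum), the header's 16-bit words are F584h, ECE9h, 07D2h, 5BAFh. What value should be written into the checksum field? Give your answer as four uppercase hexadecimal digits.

One's-complement addition (fold any carry out of bit 15 back into bit 0):
  0xF584 + 0xECE9 = 0x1E26D → wrap carry → 0xE26E
  0xE26E + 0x07D2 = 0x0EA40
  0xEA40 + 0x5BAF = 0x145EF → wrap carry → 0x45F0
One's-complement sum = 0x45F0.
Checksum = ~0x45F0 & 0xFFFF = 0xBA0F.

BA0F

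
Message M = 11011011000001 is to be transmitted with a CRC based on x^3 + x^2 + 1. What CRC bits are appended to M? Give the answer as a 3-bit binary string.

Append 3 zeros: 11011011000001000. Divide by 1101 (XOR where the leading bit is 1):
  pos 0: 1101 XOR 1101 = 0000
  pos 4: 1011 XOR 1101 = 0110
  pos 5: 1100 XOR 1101 = 0001
  pos 8: 1000 XOR 1101 = 0101
  pos 9: 1010 XOR 1101 = 0111
  pos 10: 1111 XOR 1101 = 0010
  pos 12: 1000 XOR 1101 = 0101
  pos 13: 1010 XOR 1101 = 0111
Remainder (last 3 bits) = 111. This is the CRC / FCS.

111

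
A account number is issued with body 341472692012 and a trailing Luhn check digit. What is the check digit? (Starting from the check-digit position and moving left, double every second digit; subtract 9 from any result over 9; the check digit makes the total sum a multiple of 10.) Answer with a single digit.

Partial digits right→left: 2 1 0 2 9 6 2 7 4 1 4 3
Double every second digit counting from the check-digit position (so the 1st, 3rd, 5th, ... of the partial from the right).
  doubled (with −9 where >9): 4 0 9 4 8 8 → sum 33
  kept as-is: 1 2 6 7 1 3 → sum 20
Total = 33 + 20 = 53.
Check digit = (10 − (53 mod 10)) mod 10 = 7.

7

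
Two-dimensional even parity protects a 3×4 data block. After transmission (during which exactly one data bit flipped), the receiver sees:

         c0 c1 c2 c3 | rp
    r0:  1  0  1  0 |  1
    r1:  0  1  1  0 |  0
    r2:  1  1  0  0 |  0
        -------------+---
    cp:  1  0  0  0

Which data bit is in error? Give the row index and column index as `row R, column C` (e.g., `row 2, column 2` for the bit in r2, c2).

Recompute each row's even parity and compare to rp:
  r0: data parity 0, sent rp 1 → mismatch
  r1: data parity 0, sent rp 0 → ok
  r2: data parity 0, sent rp 0 → ok
Recompute each column's even parity and compare to cp:
  c0: data parity 0, sent cp 1 → mismatch
  c1: data parity 0, sent cp 0 → ok
  c2: data parity 0, sent cp 0 → ok
  c3: data parity 0, sent cp 0 → ok
Exactly one row (r0) and one column (c0) fail → the flipped bit is at their intersection.

row 0, column 0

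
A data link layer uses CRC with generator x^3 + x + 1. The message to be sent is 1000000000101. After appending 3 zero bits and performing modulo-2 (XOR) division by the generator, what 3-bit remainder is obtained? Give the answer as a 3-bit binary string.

Append 3 zeros: 1000000000101000. Divide by 1011 (XOR where the leading bit is 1):
  pos 0: 1000 XOR 1011 = 0011
  pos 2: 1100 XOR 1011 = 0111
  pos 3: 1110 XOR 1011 = 0101
  pos 4: 1010 XOR 1011 = 0001
  pos 7: 1001 XOR 1011 = 0010
  pos 9: 1001 XOR 1011 = 0010
  pos 11: 1000 XOR 1011 = 0011
Remainder (last 3 bits) = 110. This is the CRC / FCS.

110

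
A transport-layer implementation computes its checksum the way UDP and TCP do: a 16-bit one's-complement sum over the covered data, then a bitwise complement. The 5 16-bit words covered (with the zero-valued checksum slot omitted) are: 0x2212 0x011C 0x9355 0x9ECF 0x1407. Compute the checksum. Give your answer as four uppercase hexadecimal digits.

96A5

One's-complement addition (fold any carry out of bit 15 back into bit 0):
  0x2212 + 0x011C = 0x0232E
  0x232E + 0x9355 = 0x0B683
  0xB683 + 0x9ECF = 0x15552 → wrap carry → 0x5553
  0x5553 + 0x1407 = 0x0695A
One's-complement sum = 0x695A.
Checksum = ~0x695A & 0xFFFF = 0x96A5.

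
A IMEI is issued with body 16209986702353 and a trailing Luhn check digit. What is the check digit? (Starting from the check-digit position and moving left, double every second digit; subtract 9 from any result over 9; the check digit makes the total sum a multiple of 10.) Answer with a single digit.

Partial digits right→left: 3 5 3 2 0 7 6 8 9 9 0 2 6 1
Double every second digit counting from the check-digit position (so the 1st, 3rd, 5th, ... of the partial from the right).
  doubled (with −9 where >9): 6 6 0 3 9 0 3 → sum 27
  kept as-is: 5 2 7 8 9 2 1 → sum 34
Total = 27 + 34 = 61.
Check digit = (10 − (61 mod 10)) mod 10 = 9.

9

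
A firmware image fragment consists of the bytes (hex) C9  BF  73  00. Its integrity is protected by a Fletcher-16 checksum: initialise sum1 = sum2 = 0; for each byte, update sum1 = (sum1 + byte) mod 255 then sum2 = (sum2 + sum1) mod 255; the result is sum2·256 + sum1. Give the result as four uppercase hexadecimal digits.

4DFC

Running sums (mod 255):
  after byte 0 (C9): sum1=201, sum2=201
  after byte 1 (BF): sum1=137, sum2=83
  after byte 2 (73): sum1=252, sum2=80
  after byte 3 (00): sum1=252, sum2=77
Checksum = sum2·256 + sum1 = 77·256 + 252 = 19964 = 0x4DFC.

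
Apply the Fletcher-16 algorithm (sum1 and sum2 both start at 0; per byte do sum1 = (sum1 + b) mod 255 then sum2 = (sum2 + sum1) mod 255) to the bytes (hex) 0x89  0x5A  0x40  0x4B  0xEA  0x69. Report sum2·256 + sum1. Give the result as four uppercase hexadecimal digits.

1FC3

Running sums (mod 255):
  after byte 0 (0x89): sum1=137, sum2=137
  after byte 1 (0x5A): sum1=227, sum2=109
  after byte 2 (0x40): sum1=36, sum2=145
  after byte 3 (0x4B): sum1=111, sum2=1
  after byte 4 (0xEA): sum1=90, sum2=91
  after byte 5 (0x69): sum1=195, sum2=31
Checksum = sum2·256 + sum1 = 31·256 + 195 = 8131 = 0x1FC3.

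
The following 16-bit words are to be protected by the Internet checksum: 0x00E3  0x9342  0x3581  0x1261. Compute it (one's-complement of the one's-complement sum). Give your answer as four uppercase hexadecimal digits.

23F8

One's-complement addition (fold any carry out of bit 15 back into bit 0):
  0x00E3 + 0x9342 = 0x09425
  0x9425 + 0x3581 = 0x0C9A6
  0xC9A6 + 0x1261 = 0x0DC07
One's-complement sum = 0xDC07.
Checksum = ~0xDC07 & 0xFFFF = 0x23F8.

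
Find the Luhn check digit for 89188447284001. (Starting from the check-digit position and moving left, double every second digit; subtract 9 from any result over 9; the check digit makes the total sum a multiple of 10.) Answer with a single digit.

5

Partial digits right→left: 1 0 0 4 8 2 7 4 4 8 8 1 9 8
Double every second digit counting from the check-digit position (so the 1st, 3rd, 5th, ... of the partial from the right).
  doubled (with −9 where >9): 2 0 7 5 8 7 9 → sum 38
  kept as-is: 0 4 2 4 8 1 8 → sum 27
Total = 38 + 27 = 65.
Check digit = (10 − (65 mod 10)) mod 10 = 5.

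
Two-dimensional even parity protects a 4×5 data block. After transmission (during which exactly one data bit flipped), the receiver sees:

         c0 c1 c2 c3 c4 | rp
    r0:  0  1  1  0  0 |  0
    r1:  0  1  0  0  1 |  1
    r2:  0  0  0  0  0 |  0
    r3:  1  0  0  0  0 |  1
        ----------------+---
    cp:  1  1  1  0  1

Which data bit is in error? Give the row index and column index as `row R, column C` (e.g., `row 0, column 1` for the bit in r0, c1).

row 1, column 1

Recompute each row's even parity and compare to rp:
  r0: data parity 0, sent rp 0 → ok
  r1: data parity 0, sent rp 1 → mismatch
  r2: data parity 0, sent rp 0 → ok
  r3: data parity 1, sent rp 1 → ok
Recompute each column's even parity and compare to cp:
  c0: data parity 1, sent cp 1 → ok
  c1: data parity 0, sent cp 1 → mismatch
  c2: data parity 1, sent cp 1 → ok
  c3: data parity 0, sent cp 0 → ok
  c4: data parity 1, sent cp 1 → ok
Exactly one row (r1) and one column (c1) fail → the flipped bit is at their intersection.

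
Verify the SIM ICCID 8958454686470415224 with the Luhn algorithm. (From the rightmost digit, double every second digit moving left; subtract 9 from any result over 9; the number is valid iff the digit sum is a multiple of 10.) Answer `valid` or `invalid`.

From the right, keep odd positions and double even positions (subtract 9 from any doubled value over 9):
  doubled (positions 2,4,...): 4 1 8 5 3 3 1 7 9 → sum 41
  kept (positions 1,3,...): 4 2 1 0 4 8 4 4 5 8 → sum 40
Total = 81.
81 mod 10 = 1, so the number is invalid.

invalid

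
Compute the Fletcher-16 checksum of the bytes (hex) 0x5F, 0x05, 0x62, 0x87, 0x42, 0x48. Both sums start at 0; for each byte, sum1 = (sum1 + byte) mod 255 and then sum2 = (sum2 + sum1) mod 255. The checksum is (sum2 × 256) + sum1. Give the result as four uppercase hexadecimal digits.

42D8

Running sums (mod 255):
  after byte 0 (0x5F): sum1=95, sum2=95
  after byte 1 (0x05): sum1=100, sum2=195
  after byte 2 (0x62): sum1=198, sum2=138
  after byte 3 (0x87): sum1=78, sum2=216
  after byte 4 (0x42): sum1=144, sum2=105
  after byte 5 (0x48): sum1=216, sum2=66
Checksum = sum2·256 + sum1 = 66·256 + 216 = 17112 = 0x42D8.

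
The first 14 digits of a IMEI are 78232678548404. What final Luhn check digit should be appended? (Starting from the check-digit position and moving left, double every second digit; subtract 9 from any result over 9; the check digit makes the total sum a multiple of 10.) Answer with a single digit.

Partial digits right→left: 4 0 4 8 4 5 8 7 6 2 3 2 8 7
Double every second digit counting from the check-digit position (so the 1st, 3rd, 5th, ... of the partial from the right).
  doubled (with −9 where >9): 8 8 8 7 3 6 7 → sum 47
  kept as-is: 0 8 5 7 2 2 7 → sum 31
Total = 47 + 31 = 78.
Check digit = (10 − (78 mod 10)) mod 10 = 2.

2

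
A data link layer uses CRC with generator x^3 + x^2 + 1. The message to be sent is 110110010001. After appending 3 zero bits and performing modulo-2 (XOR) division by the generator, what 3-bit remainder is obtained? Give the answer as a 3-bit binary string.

Append 3 zeros: 110110010001000. Divide by 1101 (XOR where the leading bit is 1):
  pos 0: 1101 XOR 1101 = 0000
  pos 4: 1001 XOR 1101 = 0100
  pos 5: 1000 XOR 1101 = 0101
  pos 6: 1010 XOR 1101 = 0111
  pos 7: 1110 XOR 1101 = 0011
  pos 9: 1110 XOR 1101 = 0011
  pos 11: 1100 XOR 1101 = 0001
Remainder (last 3 bits) = 001. This is the CRC / FCS.

001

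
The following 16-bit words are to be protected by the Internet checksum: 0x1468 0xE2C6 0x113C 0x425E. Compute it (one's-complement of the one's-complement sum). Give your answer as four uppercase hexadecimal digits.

B536

One's-complement addition (fold any carry out of bit 15 back into bit 0):
  0x1468 + 0xE2C6 = 0x0F72E
  0xF72E + 0x113C = 0x1086A → wrap carry → 0x086B
  0x086B + 0x425E = 0x04AC9
One's-complement sum = 0x4AC9.
Checksum = ~0x4AC9 & 0xFFFF = 0xB536.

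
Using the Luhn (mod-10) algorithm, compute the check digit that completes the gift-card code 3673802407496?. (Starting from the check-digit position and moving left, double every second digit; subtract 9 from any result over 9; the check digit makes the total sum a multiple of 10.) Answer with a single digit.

Partial digits right→left: 6 9 4 7 0 4 2 0 8 3 7 6 3
Double every second digit counting from the check-digit position (so the 1st, 3rd, 5th, ... of the partial from the right).
  doubled (with −9 where >9): 3 8 0 4 7 5 6 → sum 33
  kept as-is: 9 7 4 0 3 6 → sum 29
Total = 33 + 29 = 62.
Check digit = (10 − (62 mod 10)) mod 10 = 8.

8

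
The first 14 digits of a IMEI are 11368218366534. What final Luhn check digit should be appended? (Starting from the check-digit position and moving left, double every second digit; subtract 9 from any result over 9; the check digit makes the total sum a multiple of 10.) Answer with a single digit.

7

Partial digits right→left: 4 3 5 6 6 3 8 1 2 8 6 3 1 1
Double every second digit counting from the check-digit position (so the 1st, 3rd, 5th, ... of the partial from the right).
  doubled (with −9 where >9): 8 1 3 7 4 3 2 → sum 28
  kept as-is: 3 6 3 1 8 3 1 → sum 25
Total = 28 + 25 = 53.
Check digit = (10 − (53 mod 10)) mod 10 = 7.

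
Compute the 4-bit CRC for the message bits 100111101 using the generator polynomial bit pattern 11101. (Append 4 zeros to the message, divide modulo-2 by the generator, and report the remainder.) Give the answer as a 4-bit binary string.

Append 4 zeros: 1001111010000. Divide by 11101 (XOR where the leading bit is 1):
  pos 0: 10011 XOR 11101 = 01110
  pos 1: 11101 XOR 11101 = 00000
  pos 6: 10100 XOR 11101 = 01001
  pos 7: 10010 XOR 11101 = 01111
  pos 8: 11110 XOR 11101 = 00011
Remainder (last 4 bits) = 0011. This is the CRC / FCS.

0011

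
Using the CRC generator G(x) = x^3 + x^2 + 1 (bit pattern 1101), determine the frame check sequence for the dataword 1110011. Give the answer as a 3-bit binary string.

Append 3 zeros: 1110011000. Divide by 1101 (XOR where the leading bit is 1):
  pos 0: 1110 XOR 1101 = 0011
  pos 2: 1101 XOR 1101 = 0000
  pos 6: 1000 XOR 1101 = 0101
Remainder (last 3 bits) = 101. This is the CRC / FCS.

101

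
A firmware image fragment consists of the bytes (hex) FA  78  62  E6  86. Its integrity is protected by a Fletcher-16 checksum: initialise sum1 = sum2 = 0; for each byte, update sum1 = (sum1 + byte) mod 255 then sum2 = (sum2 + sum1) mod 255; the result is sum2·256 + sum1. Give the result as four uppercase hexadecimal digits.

Running sums (mod 255):
  after byte 0 (FA): sum1=250, sum2=250
  after byte 1 (78): sum1=115, sum2=110
  after byte 2 (62): sum1=213, sum2=68
  after byte 3 (E6): sum1=188, sum2=1
  after byte 4 (86): sum1=67, sum2=68
Checksum = sum2·256 + sum1 = 68·256 + 67 = 17475 = 0x4443.

4443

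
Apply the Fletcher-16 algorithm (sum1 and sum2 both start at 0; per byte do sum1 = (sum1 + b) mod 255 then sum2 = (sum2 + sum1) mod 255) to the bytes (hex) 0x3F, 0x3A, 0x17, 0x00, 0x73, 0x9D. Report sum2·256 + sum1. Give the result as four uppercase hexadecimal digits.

7FA1

Running sums (mod 255):
  after byte 0 (0x3F): sum1=63, sum2=63
  after byte 1 (0x3A): sum1=121, sum2=184
  after byte 2 (0x17): sum1=144, sum2=73
  after byte 3 (0x00): sum1=144, sum2=217
  after byte 4 (0x73): sum1=4, sum2=221
  after byte 5 (0x9D): sum1=161, sum2=127
Checksum = sum2·256 + sum1 = 127·256 + 161 = 32673 = 0x7FA1.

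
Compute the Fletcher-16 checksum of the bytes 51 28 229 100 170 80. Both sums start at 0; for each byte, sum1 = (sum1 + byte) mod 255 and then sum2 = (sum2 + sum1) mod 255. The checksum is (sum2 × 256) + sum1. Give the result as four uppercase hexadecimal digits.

Running sums (mod 255):
  after byte 0 (51): sum1=51, sum2=51
  after byte 1 (28): sum1=79, sum2=130
  after byte 2 (229): sum1=53, sum2=183
  after byte 3 (100): sum1=153, sum2=81
  after byte 4 (170): sum1=68, sum2=149
  after byte 5 (80): sum1=148, sum2=42
Checksum = sum2·256 + sum1 = 42·256 + 148 = 10900 = 0x2A94.

2A94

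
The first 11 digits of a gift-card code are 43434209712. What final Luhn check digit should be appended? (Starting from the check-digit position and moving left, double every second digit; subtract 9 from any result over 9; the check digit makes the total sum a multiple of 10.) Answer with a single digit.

9

Partial digits right→left: 2 1 7 9 0 2 4 3 4 3 4
Double every second digit counting from the check-digit position (so the 1st, 3rd, 5th, ... of the partial from the right).
  doubled (with −9 where >9): 4 5 0 8 8 8 → sum 33
  kept as-is: 1 9 2 3 3 → sum 18
Total = 33 + 18 = 51.
Check digit = (10 − (51 mod 10)) mod 10 = 9.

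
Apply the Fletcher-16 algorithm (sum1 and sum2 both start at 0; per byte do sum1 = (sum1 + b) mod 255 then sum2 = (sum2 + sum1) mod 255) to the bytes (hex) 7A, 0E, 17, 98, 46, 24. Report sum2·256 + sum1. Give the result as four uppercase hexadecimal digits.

Running sums (mod 255):
  after byte 0 (7A): sum1=122, sum2=122
  after byte 1 (0E): sum1=136, sum2=3
  after byte 2 (17): sum1=159, sum2=162
  after byte 3 (98): sum1=56, sum2=218
  after byte 4 (46): sum1=126, sum2=89
  after byte 5 (24): sum1=162, sum2=251
Checksum = sum2·256 + sum1 = 251·256 + 162 = 64418 = 0xFBA2.

FBA2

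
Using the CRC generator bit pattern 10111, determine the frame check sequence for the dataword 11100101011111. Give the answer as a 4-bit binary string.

1001

Append 4 zeros: 111001010111110000. Divide by 10111 (XOR where the leading bit is 1):
  pos 0: 11100 XOR 10111 = 01011
  pos 1: 10111 XOR 10111 = 00000
  pos 7: 10111 XOR 10111 = 00000
  pos 12: 11000 XOR 10111 = 01111
  pos 13: 11110 XOR 10111 = 01001
Remainder (last 4 bits) = 1001. This is the CRC / FCS.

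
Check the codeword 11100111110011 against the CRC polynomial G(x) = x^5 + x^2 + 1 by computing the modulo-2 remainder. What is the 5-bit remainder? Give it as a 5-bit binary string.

10000

Modulo-2 division of 11100111110011 by 100101:
  pos 0: 111001 XOR 100101 = 011100
  pos 1: 111001 XOR 100101 = 011100
  pos 2: 111001 XOR 100101 = 011100
  pos 3: 111001 XOR 100101 = 011100
  pos 4: 111001 XOR 100101 = 011100
  pos 5: 111000 XOR 100101 = 011101
  pos 6: 111010 XOR 100101 = 011111
  pos 7: 111111 XOR 100101 = 011010
  pos 8: 110101 XOR 100101 = 010000
Remainder = 10000 (nonzero — an error is detected).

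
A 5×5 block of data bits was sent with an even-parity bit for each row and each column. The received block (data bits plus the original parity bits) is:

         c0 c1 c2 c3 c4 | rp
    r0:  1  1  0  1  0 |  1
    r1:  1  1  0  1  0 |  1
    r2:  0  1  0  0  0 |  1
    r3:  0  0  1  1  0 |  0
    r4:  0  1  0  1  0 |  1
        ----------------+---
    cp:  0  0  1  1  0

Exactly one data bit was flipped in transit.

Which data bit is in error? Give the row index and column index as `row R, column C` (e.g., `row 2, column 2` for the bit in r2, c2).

Recompute each row's even parity and compare to rp:
  r0: data parity 1, sent rp 1 → ok
  r1: data parity 1, sent rp 1 → ok
  r2: data parity 1, sent rp 1 → ok
  r3: data parity 0, sent rp 0 → ok
  r4: data parity 0, sent rp 1 → mismatch
Recompute each column's even parity and compare to cp:
  c0: data parity 0, sent cp 0 → ok
  c1: data parity 0, sent cp 0 → ok
  c2: data parity 1, sent cp 1 → ok
  c3: data parity 0, sent cp 1 → mismatch
  c4: data parity 0, sent cp 0 → ok
Exactly one row (r4) and one column (c3) fail → the flipped bit is at their intersection.

row 4, column 3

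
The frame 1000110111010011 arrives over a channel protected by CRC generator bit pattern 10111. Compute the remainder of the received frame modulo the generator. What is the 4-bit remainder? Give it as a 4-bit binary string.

0001

Modulo-2 division of 1000110111010011 by 10111:
  pos 0: 10001 XOR 10111 = 00110
  pos 2: 11010 XOR 10111 = 01101
  pos 3: 11011 XOR 10111 = 01100
  pos 4: 11001 XOR 10111 = 01110
  pos 5: 11101 XOR 10111 = 01010
  pos 6: 10100 XOR 10111 = 00011
  pos 9: 11100 XOR 10111 = 01011
  pos 10: 10111 XOR 10111 = 00000
Remainder = 0001 (nonzero — an error is detected).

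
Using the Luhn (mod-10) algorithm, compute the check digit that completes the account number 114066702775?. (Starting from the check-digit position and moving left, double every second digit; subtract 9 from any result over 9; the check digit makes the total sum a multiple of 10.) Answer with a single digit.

Partial digits right→left: 5 7 7 2 0 7 6 6 0 4 1 1
Double every second digit counting from the check-digit position (so the 1st, 3rd, 5th, ... of the partial from the right).
  doubled (with −9 where >9): 1 5 0 3 0 2 → sum 11
  kept as-is: 7 2 7 6 4 1 → sum 27
Total = 11 + 27 = 38.
Check digit = (10 − (38 mod 10)) mod 10 = 2.

2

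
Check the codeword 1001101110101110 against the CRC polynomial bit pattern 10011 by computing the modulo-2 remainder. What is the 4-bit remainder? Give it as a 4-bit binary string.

Modulo-2 division of 1001101110101110 by 10011:
  pos 0: 10011 XOR 10011 = 00000
  pos 6: 11101 XOR 10011 = 01110
  pos 7: 11100 XOR 10011 = 01111
  pos 8: 11111 XOR 10011 = 01100
  pos 9: 11001 XOR 10011 = 01010
  pos 10: 10101 XOR 10011 = 00110
Remainder = 1100 (nonzero — an error is detected).

1100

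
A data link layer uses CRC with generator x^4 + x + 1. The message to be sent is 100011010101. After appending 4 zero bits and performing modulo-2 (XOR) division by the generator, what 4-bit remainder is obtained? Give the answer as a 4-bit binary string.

Append 4 zeros: 1000110101010000. Divide by 10011 (XOR where the leading bit is 1):
  pos 0: 10001 XOR 10011 = 00010
  pos 3: 10101 XOR 10011 = 00110
  pos 5: 11001 XOR 10011 = 01010
  pos 6: 10100 XOR 10011 = 00111
  pos 8: 11110 XOR 10011 = 01101
  pos 9: 11010 XOR 10011 = 01001
  pos 10: 10010 XOR 10011 = 00001
Remainder (last 4 bits) = 0010. This is the CRC / FCS.

0010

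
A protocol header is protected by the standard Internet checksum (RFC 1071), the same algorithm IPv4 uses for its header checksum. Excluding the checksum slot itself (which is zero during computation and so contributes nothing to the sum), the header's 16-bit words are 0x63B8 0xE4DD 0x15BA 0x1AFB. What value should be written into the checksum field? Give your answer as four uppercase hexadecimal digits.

One's-complement addition (fold any carry out of bit 15 back into bit 0):
  0x63B8 + 0xE4DD = 0x14895 → wrap carry → 0x4896
  0x4896 + 0x15BA = 0x05E50
  0x5E50 + 0x1AFB = 0x0794B
One's-complement sum = 0x794B.
Checksum = ~0x794B & 0xFFFF = 0x86B4.

86B4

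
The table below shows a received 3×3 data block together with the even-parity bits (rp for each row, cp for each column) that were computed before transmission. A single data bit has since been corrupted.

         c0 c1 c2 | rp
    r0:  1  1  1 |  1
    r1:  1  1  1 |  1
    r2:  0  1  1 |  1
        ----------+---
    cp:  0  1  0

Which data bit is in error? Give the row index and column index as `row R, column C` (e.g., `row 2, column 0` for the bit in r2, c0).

Recompute each row's even parity and compare to rp:
  r0: data parity 1, sent rp 1 → ok
  r1: data parity 1, sent rp 1 → ok
  r2: data parity 0, sent rp 1 → mismatch
Recompute each column's even parity and compare to cp:
  c0: data parity 0, sent cp 0 → ok
  c1: data parity 1, sent cp 1 → ok
  c2: data parity 1, sent cp 0 → mismatch
Exactly one row (r2) and one column (c2) fail → the flipped bit is at their intersection.

row 2, column 2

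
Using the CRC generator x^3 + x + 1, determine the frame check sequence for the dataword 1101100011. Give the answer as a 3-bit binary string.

Append 3 zeros: 1101100011000. Divide by 1011 (XOR where the leading bit is 1):
  pos 0: 1101 XOR 1011 = 0110
  pos 1: 1101 XOR 1011 = 0110
  pos 2: 1100 XOR 1011 = 0111
  pos 3: 1110 XOR 1011 = 0101
  pos 4: 1010 XOR 1011 = 0001
  pos 7: 1110 XOR 1011 = 0101
  pos 8: 1010 XOR 1011 = 0001
Remainder (last 3 bits) = 010. This is the CRC / FCS.

010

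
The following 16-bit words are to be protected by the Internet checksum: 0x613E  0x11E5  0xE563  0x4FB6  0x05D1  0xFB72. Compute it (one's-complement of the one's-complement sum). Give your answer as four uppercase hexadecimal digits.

One's-complement addition (fold any carry out of bit 15 back into bit 0):
  0x613E + 0x11E5 = 0x07323
  0x7323 + 0xE563 = 0x15886 → wrap carry → 0x5887
  0x5887 + 0x4FB6 = 0x0A83D
  0xA83D + 0x05D1 = 0x0AE0E
  0xAE0E + 0xFB72 = 0x1A980 → wrap carry → 0xA981
One's-complement sum = 0xA981.
Checksum = ~0xA981 & 0xFFFF = 0x567E.

567E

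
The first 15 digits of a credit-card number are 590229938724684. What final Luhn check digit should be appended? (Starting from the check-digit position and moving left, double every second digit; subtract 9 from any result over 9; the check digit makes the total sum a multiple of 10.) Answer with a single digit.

Partial digits right→left: 4 8 6 4 2 7 8 3 9 9 2 2 0 9 5
Double every second digit counting from the check-digit position (so the 1st, 3rd, 5th, ... of the partial from the right).
  doubled (with −9 where >9): 8 3 4 7 9 4 0 1 → sum 36
  kept as-is: 8 4 7 3 9 2 9 → sum 42
Total = 36 + 42 = 78.
Check digit = (10 − (78 mod 10)) mod 10 = 2.

2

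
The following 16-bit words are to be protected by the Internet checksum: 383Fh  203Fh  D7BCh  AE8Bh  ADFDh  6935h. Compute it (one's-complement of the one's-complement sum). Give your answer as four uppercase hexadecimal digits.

0A06

One's-complement addition (fold any carry out of bit 15 back into bit 0):
  0x383F + 0x203F = 0x0587E
  0x587E + 0xD7BC = 0x1303A → wrap carry → 0x303B
  0x303B + 0xAE8B = 0x0DEC6
  0xDEC6 + 0xADFD = 0x18CC3 → wrap carry → 0x8CC4
  0x8CC4 + 0x6935 = 0x0F5F9
One's-complement sum = 0xF5F9.
Checksum = ~0xF5F9 & 0xFFFF = 0x0A06.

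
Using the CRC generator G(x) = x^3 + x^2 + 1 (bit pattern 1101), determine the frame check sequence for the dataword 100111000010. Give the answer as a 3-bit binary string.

000

Append 3 zeros: 100111000010000. Divide by 1101 (XOR where the leading bit is 1):
  pos 0: 1001 XOR 1101 = 0100
  pos 1: 1001 XOR 1101 = 0100
  pos 2: 1001 XOR 1101 = 0100
  pos 3: 1000 XOR 1101 = 0101
  pos 4: 1010 XOR 1101 = 0111
  pos 5: 1110 XOR 1101 = 0011
  pos 7: 1101 XOR 1101 = 0000
Remainder (last 3 bits) = 000. This is the CRC / FCS.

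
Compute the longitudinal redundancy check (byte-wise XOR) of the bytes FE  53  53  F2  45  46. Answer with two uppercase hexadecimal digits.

XOR the bytes together:
  start with 0xFE
  0xFE ⊕ 0x53 = 0xAD
  0xAD ⊕ 0x53 = 0xFE
  0xFE ⊕ 0xF2 = 0x0C
  0x0C ⊕ 0x45 = 0x49
  0x49 ⊕ 0x46 = 0x0F

0F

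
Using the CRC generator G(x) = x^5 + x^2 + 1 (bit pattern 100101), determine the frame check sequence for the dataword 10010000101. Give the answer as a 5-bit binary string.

00000

Append 5 zeros: 1001000010100000. Divide by 100101 (XOR where the leading bit is 1):
  pos 0: 100100 XOR 100101 = 000001
  pos 5: 100101 XOR 100101 = 000000
Remainder (last 5 bits) = 00000. This is the CRC / FCS.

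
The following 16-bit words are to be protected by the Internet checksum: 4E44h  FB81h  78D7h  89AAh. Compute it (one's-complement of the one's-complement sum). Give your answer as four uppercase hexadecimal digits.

B3B7

One's-complement addition (fold any carry out of bit 15 back into bit 0):
  0x4E44 + 0xFB81 = 0x149C5 → wrap carry → 0x49C6
  0x49C6 + 0x78D7 = 0x0C29D
  0xC29D + 0x89AA = 0x14C47 → wrap carry → 0x4C48
One's-complement sum = 0x4C48.
Checksum = ~0x4C48 & 0xFFFF = 0xB3B7.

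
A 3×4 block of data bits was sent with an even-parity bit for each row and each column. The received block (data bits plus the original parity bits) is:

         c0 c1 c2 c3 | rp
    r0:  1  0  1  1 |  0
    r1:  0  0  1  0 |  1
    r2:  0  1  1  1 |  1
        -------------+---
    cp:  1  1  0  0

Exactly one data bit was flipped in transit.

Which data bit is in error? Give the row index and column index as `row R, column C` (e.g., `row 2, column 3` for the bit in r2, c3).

Recompute each row's even parity and compare to rp:
  r0: data parity 1, sent rp 0 → mismatch
  r1: data parity 1, sent rp 1 → ok
  r2: data parity 1, sent rp 1 → ok
Recompute each column's even parity and compare to cp:
  c0: data parity 1, sent cp 1 → ok
  c1: data parity 1, sent cp 1 → ok
  c2: data parity 1, sent cp 0 → mismatch
  c3: data parity 0, sent cp 0 → ok
Exactly one row (r0) and one column (c2) fail → the flipped bit is at their intersection.

row 0, column 2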